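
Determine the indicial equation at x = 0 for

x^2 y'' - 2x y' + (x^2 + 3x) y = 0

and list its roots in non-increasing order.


Divide by x^2 to reach normal form y'' + P_1(x) y' + P_2(x) y = 0 with P_1(x) = -2/x and P_2(x) = 1 + 3/x.
x = 0 is a singular point because the y'-coefficient -2/x has a pole at x = 0 and the y-coefficient 1 + 3/x has a pole at x = 0.
It is a regular singular point because x P_1(x) = p(x) = -2 and x^2 P_2(x) = q(x) = x^2 + 3x are polynomials, hence analytic at x = 0.
p(0) = -2,  q(0) = 0.
Indicial equation: r(r-1) + p(0) r + q(0) = 0, i.e. r^2 + (p(0) - 1) r + q(0) = 0, i.e. r^2 - 3 r = 0.
Discriminant: (-3)^2 - 4(0) = 9, so r = (3 ± 3)/2.
Solving: r_1 = 3, r_2 = 0.

indicial: r^2 - 3 r = 0; roots r_1 = 3, r_2 = 0


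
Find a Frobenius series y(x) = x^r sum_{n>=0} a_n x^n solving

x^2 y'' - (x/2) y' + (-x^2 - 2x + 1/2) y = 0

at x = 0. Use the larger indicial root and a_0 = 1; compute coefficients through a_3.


Write in Frobenius form y'' + (p(x)/x) y' + (q(x)/x^2) y = 0:
  p(x) = -1/2,  q(x) = -x^2 - 2x + 1/2.
Indicial equation: r(r-1) + (-1/2) r + (1/2) = 0 -> roots r_1 = 1, r_2 = 1/2.
Take r = r_1 = 1. Let y(x) = x^r sum_{n>=0} a_n x^n with a_0 = 1.
Substitute y = x^r sum a_n x^n and match x^{r+n}. The recurrence is
  D(n) a_n - 2 a_{n-1} - 1 a_{n-2} = 0,  where D(n) = (r+n)(r+n-1) + (-1/2)(r+n) + (1/2).
  a_n = [2 a_{n-1} + 1 a_{n-2}] / D(n).
Since the indicial polynomial factors as (r - r_1)(r - r_2), D(n) = (r_1 + n - r_1)(r_1 + n - r_2) = n(n + 1/2).
Evaluating step by step (a_0 = 1):
  n = 1: D(1) = 1(1 + 1/2) = 3/2; numerator = 2(1) = 2; a_1 = (2)/(3/2) = 4/3
  n = 2: D(2) = 2(2 + 1/2) = 5; numerator = 2(4/3) + 1(1) = 11/3; a_2 = (11/3)/(5) = 11/15
  n = 3: D(3) = 3(3 + 1/2) = 21/2; numerator = 2(11/15) + 1(4/3) = 14/5; a_3 = (14/5)/(21/2) = 4/15

r = 1; a_0 = 1; a_1 = 4/3; a_2 = 11/15; a_3 = 4/15


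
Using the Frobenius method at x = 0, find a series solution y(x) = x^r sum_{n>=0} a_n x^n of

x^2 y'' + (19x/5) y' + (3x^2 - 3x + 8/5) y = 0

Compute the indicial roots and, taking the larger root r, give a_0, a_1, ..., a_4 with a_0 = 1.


Write in Frobenius form y'' + (p(x)/x) y' + (q(x)/x^2) y = 0:
  p(x) = 19/5,  q(x) = 3x^2 - 3x + 8/5.
Indicial equation: r(r-1) + (19/5) r + (8/5) = 0 -> roots r_1 = -4/5, r_2 = -2.
Take r = r_1 = -4/5. Let y(x) = x^r sum_{n>=0} a_n x^n with a_0 = 1.
Substitute y = x^r sum a_n x^n and match x^{r+n}. The recurrence is
  D(n) a_n - 3 a_{n-1} + 3 a_{n-2} = 0,  where D(n) = (r+n)(r+n-1) + (19/5)(r+n) + (8/5).
  a_n = [3 a_{n-1} - 3 a_{n-2}] / D(n).
Since the indicial polynomial factors as (r - r_1)(r - r_2), D(n) = (r_1 + n - r_1)(r_1 + n - r_2) = n(n + 6/5).
Evaluating step by step (a_0 = 1):
  n = 1: D(1) = 1(1 + 6/5) = 11/5; numerator = 3(1) = 3; a_1 = (3)/(11/5) = 15/11
  n = 2: D(2) = 2(2 + 6/5) = 32/5; numerator = 3(15/11) - 3(1) = 12/11; a_2 = (12/11)/(32/5) = 15/88
  n = 3: D(3) = 3(3 + 6/5) = 63/5; numerator = 3(15/88) - 3(15/11) = -315/88; a_3 = (-315/88)/(63/5) = -25/88
  n = 4: D(4) = 4(4 + 6/5) = 104/5; numerator = 3(-25/88) - 3(15/88) = -15/11; a_4 = (-15/11)/(104/5) = -75/1144

r = -4/5; a_0 = 1; a_1 = 15/11; a_2 = 15/88; a_3 = -25/88; a_4 = -75/1144


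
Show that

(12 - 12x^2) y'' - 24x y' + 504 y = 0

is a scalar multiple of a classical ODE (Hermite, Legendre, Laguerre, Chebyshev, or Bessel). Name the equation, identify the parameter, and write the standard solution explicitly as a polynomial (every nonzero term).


All three coefficients share the factor 12; dividing through by 12 gives  (1 - x^2) y'' - 2x y' + 42 y = 0.
This matches the Legendre equation (1 - x^2) y'' - 2x y' + n(n+1) y = 0 (note the -2x y' term) with n(n+1) = 42, so n = 6; the polynomial solution is P_6(x).
With y = sum_k a_k x^k, matching x^k gives (k+2)(k+1) a_{k+2} = [k(k+1) - n(n+1)] a_k = (k - 6)(k + 7) a_k. The right side vanishes at k = 6, so the series with the parity of 6 terminates at degree 6.
Standard normalization (P_n(1) = 1): leading coefficient (2n)!/(2^n (n!)^2) = 479001600/(64*518400) = 231/16, so a_6 = 231/16. Work downward with a_k = (k+1)(k+2) a_{k+2} / ((k - 6)(k + 7)):
  a_4 = (5)(6)(231/16) / ((4 - 6)(4 + 7)) = (3465/8)/(-22) = -315/16
  a_2 = (3)(4)(-315/16) / ((2 - 6)(2 + 7)) = (-945/4)/(-36) = 105/16
  a_0 = (1)(2)(105/16) / ((0 - 6)(0 + 7)) = (105/8)/(-42) = -5/16
Hence P_6(x) = 231 x^6/16 - 315 x^4/16 + 105 x^2/16 - 5/16.

P_6(x); series = 231 x^6/16 - 315 x^4/16 + 105 x^2/16 - 5/16


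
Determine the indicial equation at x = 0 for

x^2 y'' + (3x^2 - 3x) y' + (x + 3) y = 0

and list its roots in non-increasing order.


Divide by x^2 to reach normal form y'' + P_1(x) y' + P_2(x) y = 0 with P_1(x) = 3 - 3/x and P_2(x) = 1/x + 3/x^2.
x = 0 is a singular point because the y'-coefficient 3 - 3/x has a pole at x = 0 and the y-coefficient 1/x + 3/x^2 has a pole at x = 0.
It is a regular singular point because x P_1(x) = p(x) = 3x - 3 and x^2 P_2(x) = q(x) = x + 3 are polynomials, hence analytic at x = 0.
p(0) = -3,  q(0) = 3.
Indicial equation: r(r-1) + p(0) r + q(0) = 0, i.e. r^2 + (p(0) - 1) r + q(0) = 0, i.e. r^2 - 4 r + 3 = 0.
Discriminant: (-4)^2 - 4(3) = 4, so r = (4 ± 2)/2.
Solving: r_1 = 3, r_2 = 1.

indicial: r^2 - 4 r + 3 = 0; roots r_1 = 3, r_2 = 1


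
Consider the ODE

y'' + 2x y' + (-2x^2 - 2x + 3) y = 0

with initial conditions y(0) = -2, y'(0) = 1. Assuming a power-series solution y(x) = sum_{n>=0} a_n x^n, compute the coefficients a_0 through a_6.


Ansatz: y(x) = sum_{n>=0} a_n x^n, so y'(x) = sum_{n>=1} n a_n x^(n-1) and y''(x) = sum_{n>=2} n(n-1) a_n x^(n-2).
Substitute into P(x) y'' + Q(x) y' + R(x) y = 0 with P(x) = 1, Q(x) = 2x, R(x) = -2x^2 - 2x + 3, and match powers of x.
Initial conditions: a_0 = -2, a_1 = 1.
Setting the coefficient of each power of x to zero and solving order by order (substituting the coefficients already found):
  x^0: 2 a_2 + 3 a_0 = 0  ->  2 a_2 = -3 a_0 = 6  ->  a_2 = 3
  x^1: 6 a_3 + 5 a_1 - 2 a_0 = 0  ->  6 a_3 = -5 a_1 + 2 a_0 = -9  ->  a_3 = -3/2
  x^2: 12 a_4 + 7 a_2 - 2 a_1 - 2 a_0 = 0  ->  12 a_4 = -7 a_2 + 2 a_1 + 2 a_0 = -23  ->  a_4 = -23/12
  x^3: 20 a_5 + 9 a_3 - 2 a_2 - 2 a_1 = 0  ->  20 a_5 = -9 a_3 + 2 a_2 + 2 a_1 = 43/2  ->  a_5 = 43/40
  x^4: 30 a_6 + 11 a_4 - 2 a_3 - 2 a_2 = 0  ->  30 a_6 = -11 a_4 + 2 a_3 + 2 a_2 = 289/12  ->  a_6 = 289/360
Truncated series: y(x) = -2 + x + 3 x^2 - (3/2) x^3 - (23/12) x^4 + (43/40) x^5 + (289/360) x^6 + O(x^7).

a_0 = -2; a_1 = 1; a_2 = 3; a_3 = -3/2; a_4 = -23/12; a_5 = 43/40; a_6 = 289/360


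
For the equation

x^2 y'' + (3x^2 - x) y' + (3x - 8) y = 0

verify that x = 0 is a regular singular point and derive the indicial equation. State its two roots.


Divide by x^2 to reach normal form y'' + P_1(x) y' + P_2(x) y = 0 with P_1(x) = 3 - 1/x and P_2(x) = 3/x - 8/x^2.
x = 0 is a singular point because the y'-coefficient 3 - 1/x has a pole at x = 0 and the y-coefficient 3/x - 8/x^2 has a pole at x = 0.
It is a regular singular point because x P_1(x) = p(x) = 3x - 1 and x^2 P_2(x) = q(x) = 3x - 8 are polynomials, hence analytic at x = 0.
p(0) = -1,  q(0) = -8.
Indicial equation: r(r-1) + p(0) r + q(0) = 0, i.e. r^2 + (p(0) - 1) r + q(0) = 0, i.e. r^2 - 2 r - 8 = 0.
Discriminant: (-2)^2 - 4(-8) = 36, so r = (2 ± 6)/2.
Solving: r_1 = 4, r_2 = -2.

indicial: r^2 - 2 r - 8 = 0; roots r_1 = 4, r_2 = -2


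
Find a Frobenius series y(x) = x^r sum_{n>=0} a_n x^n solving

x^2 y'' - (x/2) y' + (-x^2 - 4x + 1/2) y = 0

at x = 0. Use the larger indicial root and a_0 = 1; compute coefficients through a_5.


Write in Frobenius form y'' + (p(x)/x) y' + (q(x)/x^2) y = 0:
  p(x) = -1/2,  q(x) = -x^2 - 4x + 1/2.
Indicial equation: r(r-1) + (-1/2) r + (1/2) = 0 -> roots r_1 = 1, r_2 = 1/2.
Take r = r_1 = 1. Let y(x) = x^r sum_{n>=0} a_n x^n with a_0 = 1.
Substitute y = x^r sum a_n x^n and match x^{r+n}. The recurrence is
  D(n) a_n - 4 a_{n-1} - 1 a_{n-2} = 0,  where D(n) = (r+n)(r+n-1) + (-1/2)(r+n) + (1/2).
  a_n = [4 a_{n-1} + 1 a_{n-2}] / D(n).
Since the indicial polynomial factors as (r - r_1)(r - r_2), D(n) = (r_1 + n - r_1)(r_1 + n - r_2) = n(n + 1/2).
Evaluating step by step (a_0 = 1):
  n = 1: D(1) = 1(1 + 1/2) = 3/2; numerator = 4(1) = 4; a_1 = (4)/(3/2) = 8/3
  n = 2: D(2) = 2(2 + 1/2) = 5; numerator = 4(8/3) + 1(1) = 35/3; a_2 = (35/3)/(5) = 7/3
  n = 3: D(3) = 3(3 + 1/2) = 21/2; numerator = 4(7/3) + 1(8/3) = 12; a_3 = (12)/(21/2) = 8/7
  n = 4: D(4) = 4(4 + 1/2) = 18; numerator = 4(8/7) + 1(7/3) = 145/21; a_4 = (145/21)/(18) = 145/378
  n = 5: D(5) = 5(5 + 1/2) = 55/2; numerator = 4(145/378) + 1(8/7) = 506/189; a_5 = (506/189)/(55/2) = 92/945

r = 1; a_0 = 1; a_1 = 8/3; a_2 = 7/3; a_3 = 8/7; a_4 = 145/378; a_5 = 92/945


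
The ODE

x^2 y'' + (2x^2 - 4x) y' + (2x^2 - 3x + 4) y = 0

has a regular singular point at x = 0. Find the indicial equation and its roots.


Divide by x^2 to reach normal form y'' + P_1(x) y' + P_2(x) y = 0 with P_1(x) = 2 - 4/x and P_2(x) = 2 - 3/x + 4/x^2.
x = 0 is a singular point because the y'-coefficient 2 - 4/x has a pole at x = 0 and the y-coefficient 2 - 3/x + 4/x^2 has a pole at x = 0.
It is a regular singular point because x P_1(x) = p(x) = 2x - 4 and x^2 P_2(x) = q(x) = 2x^2 - 3x + 4 are polynomials, hence analytic at x = 0.
p(0) = -4,  q(0) = 4.
Indicial equation: r(r-1) + p(0) r + q(0) = 0, i.e. r^2 + (p(0) - 1) r + q(0) = 0, i.e. r^2 - 5 r + 4 = 0.
Discriminant: (-5)^2 - 4(4) = 9, so r = (5 ± 3)/2.
Solving: r_1 = 4, r_2 = 1.

indicial: r^2 - 5 r + 4 = 0; roots r_1 = 4, r_2 = 1


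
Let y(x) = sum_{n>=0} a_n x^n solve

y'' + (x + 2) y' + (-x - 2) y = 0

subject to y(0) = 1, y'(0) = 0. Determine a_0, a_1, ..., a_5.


Ansatz: y(x) = sum_{n>=0} a_n x^n, so y'(x) = sum_{n>=1} n a_n x^(n-1) and y''(x) = sum_{n>=2} n(n-1) a_n x^(n-2).
Substitute into P(x) y'' + Q(x) y' + R(x) y = 0 with P(x) = 1, Q(x) = x + 2, R(x) = -x - 2, and match powers of x.
Initial conditions: a_0 = 1, a_1 = 0.
Setting the coefficient of each power of x to zero and solving order by order (substituting the coefficients already found):
  x^0: 2 a_2 + 2 a_1 - 2 a_0 = 0  ->  2 a_2 = -2 a_1 + 2 a_0 = 2  ->  a_2 = 1
  x^1: 6 a_3 + 4 a_2 - a_1 - a_0 = 0  ->  6 a_3 = -4 a_2 + a_1 + a_0 = -3  ->  a_3 = -1/2
  x^2: 12 a_4 + 6 a_3 - a_1 = 0  ->  12 a_4 = -6 a_3 + a_1 = 3  ->  a_4 = 1/4
  x^3: 20 a_5 + 8 a_4 + a_3 - a_2 = 0  ->  20 a_5 = -8 a_4 - a_3 + a_2 = -1/2  ->  a_5 = -1/40
Truncated series: y(x) = 1 + x^2 - (1/2) x^3 + (1/4) x^4 - (1/40) x^5 + O(x^6).

a_0 = 1; a_1 = 0; a_2 = 1; a_3 = -1/2; a_4 = 1/4; a_5 = -1/40


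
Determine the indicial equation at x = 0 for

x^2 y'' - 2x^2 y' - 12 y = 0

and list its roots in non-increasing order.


Divide by x^2 to reach normal form y'' + P_1(x) y' + P_2(x) y = 0 with P_1(x) = -2 and P_2(x) = -12/x^2.
x = 0 is a singular point because the y-coefficient -12/x^2 has a pole at x = 0.
It is a regular singular point because x P_1(x) = p(x) = -2x and x^2 P_2(x) = q(x) = -12 are polynomials, hence analytic at x = 0.
p(0) = 0,  q(0) = -12.
Indicial equation: r(r-1) + p(0) r + q(0) = 0, i.e. r^2 + (p(0) - 1) r + q(0) = 0, i.e. r^2 - 1 r - 12 = 0.
Discriminant: (-1)^2 - 4(-12) = 49, so r = (1 ± 7)/2.
Solving: r_1 = 4, r_2 = -3.

indicial: r^2 - 1 r - 12 = 0; roots r_1 = 4, r_2 = -3


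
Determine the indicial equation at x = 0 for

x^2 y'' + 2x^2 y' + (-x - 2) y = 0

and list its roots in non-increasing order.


Divide by x^2 to reach normal form y'' + P_1(x) y' + P_2(x) y = 0 with P_1(x) = 2 and P_2(x) = -1/x - 2/x^2.
x = 0 is a singular point because the y-coefficient -1/x - 2/x^2 has a pole at x = 0.
It is a regular singular point because x P_1(x) = p(x) = 2x and x^2 P_2(x) = q(x) = -x - 2 are polynomials, hence analytic at x = 0.
p(0) = 0,  q(0) = -2.
Indicial equation: r(r-1) + p(0) r + q(0) = 0, i.e. r^2 + (p(0) - 1) r + q(0) = 0, i.e. r^2 - 1 r - 2 = 0.
Discriminant: (-1)^2 - 4(-2) = 9, so r = (1 ± 3)/2.
Solving: r_1 = 2, r_2 = -1.

indicial: r^2 - 1 r - 2 = 0; roots r_1 = 2, r_2 = -1


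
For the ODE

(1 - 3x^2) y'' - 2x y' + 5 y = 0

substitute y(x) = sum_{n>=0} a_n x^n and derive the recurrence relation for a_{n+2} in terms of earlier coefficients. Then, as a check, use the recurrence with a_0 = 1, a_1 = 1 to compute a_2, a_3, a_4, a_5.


Substitute y = sum_n a_n x^n.
(1 - 3 x^2) y'' contributes (n+2)(n+1) a_{n+2} - 3 n(n-1) a_n at x^n.
-2 x y'(x) contributes -2 n a_n at x^n.
5 y(x) contributes 5 a_n at x^n.
Matching x^n: (n+2)(n+1) a_{n+2} + (-3 n(n-1) - 2 n + 5) a_n = 0.
Thus a_{n+2} = (3 n(n-1) + 2 n - 5) / ((n+1)(n+2)) * a_n.

Check with a_0 = 1, a_1 = 1 (apply the recurrence for n = 0, 1, 2, 3): a_0 = 1, a_1 = 1, a_2 = -5/2, a_3 = -1/2, a_4 = -25/24, a_5 = -19/40.

a_(n+2) = (3 n(n-1) + 2 n - 5) / ((n+1)(n+2)) * a_n; check: a_0 = 1, a_1 = 1, a_2 = -5/2, a_3 = -1/2, a_4 = -25/24, a_5 = -19/40


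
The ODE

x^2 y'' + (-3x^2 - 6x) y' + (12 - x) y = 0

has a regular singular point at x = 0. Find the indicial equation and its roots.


Divide by x^2 to reach normal form y'' + P_1(x) y' + P_2(x) y = 0 with P_1(x) = -3 - 6/x and P_2(x) = -1/x + 12/x^2.
x = 0 is a singular point because the y'-coefficient -3 - 6/x has a pole at x = 0 and the y-coefficient -1/x + 12/x^2 has a pole at x = 0.
It is a regular singular point because x P_1(x) = p(x) = -3x - 6 and x^2 P_2(x) = q(x) = 12 - x are polynomials, hence analytic at x = 0.
p(0) = -6,  q(0) = 12.
Indicial equation: r(r-1) + p(0) r + q(0) = 0, i.e. r^2 + (p(0) - 1) r + q(0) = 0, i.e. r^2 - 7 r + 12 = 0.
Discriminant: (-7)^2 - 4(12) = 1, so r = (7 ± 1)/2.
Solving: r_1 = 4, r_2 = 3.

indicial: r^2 - 7 r + 12 = 0; roots r_1 = 4, r_2 = 3


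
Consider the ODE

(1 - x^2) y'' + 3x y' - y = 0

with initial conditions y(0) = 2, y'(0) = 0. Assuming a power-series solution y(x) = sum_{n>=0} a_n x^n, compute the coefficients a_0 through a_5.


Ansatz: y(x) = sum_{n>=0} a_n x^n, so y'(x) = sum_{n>=1} n a_n x^(n-1) and y''(x) = sum_{n>=2} n(n-1) a_n x^(n-2).
Substitute into P(x) y'' + Q(x) y' + R(x) y = 0 with P(x) = 1 - x^2, Q(x) = 3x, R(x) = -1, and match powers of x.
Initial conditions: a_0 = 2, a_1 = 0.
Setting the coefficient of each power of x to zero and solving order by order (substituting the coefficients already found):
  x^0: 2 a_2 - a_0 = 0  ->  2 a_2 = a_0 = 2  ->  a_2 = 1
  x^1: 6 a_3 + 2 a_1 = 0  ->  6 a_3 = -2 a_1 = 0  ->  a_3 = 0
  x^2: 12 a_4 + 3 a_2 = 0  ->  12 a_4 = -3 a_2 = -3  ->  a_4 = -1/4
  x^3: 20 a_5 + 2 a_3 = 0  ->  20 a_5 = -2 a_3 = 0  ->  a_5 = 0
Truncated series: y(x) = 2 + x^2 - (1/4) x^4 + O(x^6).

a_0 = 2; a_1 = 0; a_2 = 1; a_3 = 0; a_4 = -1/4; a_5 = 0


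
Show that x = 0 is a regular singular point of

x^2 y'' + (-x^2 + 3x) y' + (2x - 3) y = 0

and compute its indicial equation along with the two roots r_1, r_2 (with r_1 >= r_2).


Divide by x^2 to reach normal form y'' + P_1(x) y' + P_2(x) y = 0 with P_1(x) = -1 + 3/x and P_2(x) = 2/x - 3/x^2.
x = 0 is a singular point because the y'-coefficient -1 + 3/x has a pole at x = 0 and the y-coefficient 2/x - 3/x^2 has a pole at x = 0.
It is a regular singular point because x P_1(x) = p(x) = 3 - x and x^2 P_2(x) = q(x) = 2x - 3 are polynomials, hence analytic at x = 0.
p(0) = 3,  q(0) = -3.
Indicial equation: r(r-1) + p(0) r + q(0) = 0, i.e. r^2 + (p(0) - 1) r + q(0) = 0, i.e. r^2 + 2 r - 3 = 0.
Discriminant: (2)^2 - 4(-3) = 16, so r = (-2 ± 4)/2.
Solving: r_1 = 1, r_2 = -3.

indicial: r^2 + 2 r - 3 = 0; roots r_1 = 1, r_2 = -3


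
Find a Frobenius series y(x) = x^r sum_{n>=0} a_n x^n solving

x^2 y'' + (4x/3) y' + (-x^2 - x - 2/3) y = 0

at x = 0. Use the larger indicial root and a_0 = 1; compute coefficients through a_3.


Write in Frobenius form y'' + (p(x)/x) y' + (q(x)/x^2) y = 0:
  p(x) = 4/3,  q(x) = -x^2 - x - 2/3.
Indicial equation: r(r-1) + (4/3) r + (-2/3) = 0 -> roots r_1 = 2/3, r_2 = -1.
Take r = r_1 = 2/3. Let y(x) = x^r sum_{n>=0} a_n x^n with a_0 = 1.
Substitute y = x^r sum a_n x^n and match x^{r+n}. The recurrence is
  D(n) a_n - 1 a_{n-1} - 1 a_{n-2} = 0,  where D(n) = (r+n)(r+n-1) + (4/3)(r+n) + (-2/3).
  a_n = [1 a_{n-1} + 1 a_{n-2}] / D(n).
Since the indicial polynomial factors as (r - r_1)(r - r_2), D(n) = (r_1 + n - r_1)(r_1 + n - r_2) = n(n + 5/3).
Evaluating step by step (a_0 = 1):
  n = 1: D(1) = 1(1 + 5/3) = 8/3; numerator = 1(1) = 1; a_1 = (1)/(8/3) = 3/8
  n = 2: D(2) = 2(2 + 5/3) = 22/3; numerator = 1(3/8) + 1(1) = 11/8; a_2 = (11/8)/(22/3) = 3/16
  n = 3: D(3) = 3(3 + 5/3) = 14; numerator = 1(3/16) + 1(3/8) = 9/16; a_3 = (9/16)/(14) = 9/224

r = 2/3; a_0 = 1; a_1 = 3/8; a_2 = 3/16; a_3 = 9/224


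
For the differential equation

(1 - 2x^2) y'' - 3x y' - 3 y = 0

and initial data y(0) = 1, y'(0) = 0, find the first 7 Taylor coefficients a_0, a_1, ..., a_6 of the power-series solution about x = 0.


Ansatz: y(x) = sum_{n>=0} a_n x^n, so y'(x) = sum_{n>=1} n a_n x^(n-1) and y''(x) = sum_{n>=2} n(n-1) a_n x^(n-2).
Substitute into P(x) y'' + Q(x) y' + R(x) y = 0 with P(x) = 1 - 2x^2, Q(x) = -3x, R(x) = -3, and match powers of x.
Initial conditions: a_0 = 1, a_1 = 0.
Setting the coefficient of each power of x to zero and solving order by order (substituting the coefficients already found):
  x^0: 2 a_2 - 3 a_0 = 0  ->  2 a_2 = 3 a_0 = 3  ->  a_2 = 3/2
  x^1: 6 a_3 - 6 a_1 = 0  ->  6 a_3 = 6 a_1 = 0  ->  a_3 = 0
  x^2: 12 a_4 - 13 a_2 = 0  ->  12 a_4 = 13 a_2 = 39/2  ->  a_4 = 13/8
  x^3: 20 a_5 - 24 a_3 = 0  ->  20 a_5 = 24 a_3 = 0  ->  a_5 = 0
  x^4: 30 a_6 - 39 a_4 = 0  ->  30 a_6 = 39 a_4 = 507/8  ->  a_6 = 169/80
Truncated series: y(x) = 1 + (3/2) x^2 + (13/8) x^4 + (169/80) x^6 + O(x^7).

a_0 = 1; a_1 = 0; a_2 = 3/2; a_3 = 0; a_4 = 13/8; a_5 = 0; a_6 = 169/80


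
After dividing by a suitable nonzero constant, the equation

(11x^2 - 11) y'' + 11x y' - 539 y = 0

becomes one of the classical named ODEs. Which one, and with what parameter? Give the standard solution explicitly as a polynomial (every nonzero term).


All three coefficients share the factor -11; dividing through by -11 gives  (1 - x^2) y'' - x y' + 49 y = 0.
This matches the Chebyshev equation (1 - x^2) y'' - x y' + n^2 y = 0 (note the -x y' term, not -2x y') with n^2 = 49, so n = 7; the polynomial solution is T_7(x).
With y = sum_k a_k x^k, matching x^k gives (k+2)(k+1) a_{k+2} = (k^2 - n^2) a_k = (k - 7)(k + 7) a_k. The right side vanishes at k = 7, so the series with the parity of 7 terminates at degree 7.
Standard normalization: leading coefficient of T_n is 2^(n-1), so a_7 = 2^6 = 64. Work downward with a_k = (k+1)(k+2) a_{k+2} / ((k - 7)(k + 7)):
  a_5 = (6)(7)(64) / ((5 - 7)(5 + 7)) = 2688/(-24) = -112
  a_3 = (4)(5)(-112) / ((3 - 7)(3 + 7)) = -2240/(-40) = 56
  a_1 = (2)(3)(56) / ((1 - 7)(1 + 7)) = 336/(-48) = -7
Hence T_7(x) = 64 x^7 - 112 x^5 + 56 x^3 - 7 x.

T_7(x); series = 64 x^7 - 112 x^5 + 56 x^3 - 7 x


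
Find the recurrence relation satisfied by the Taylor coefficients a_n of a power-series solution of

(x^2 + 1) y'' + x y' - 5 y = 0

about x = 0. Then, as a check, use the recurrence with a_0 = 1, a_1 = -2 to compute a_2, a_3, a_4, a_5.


Substitute y = sum_n a_n x^n.
(1 + 1 x^2) y'' contributes (n+2)(n+1) a_{n+2} + n(n-1) a_n at x^n.
x y'(x) contributes n a_n at x^n.
-5 y(x) contributes -5 a_n at x^n.
Matching x^n: (n+2)(n+1) a_{n+2} + (n(n-1) + n - 5) a_n = 0.
Thus a_{n+2} = (-n(n-1) - n + 5) / ((n+1)(n+2)) * a_n.

Check with a_0 = 1, a_1 = -2 (apply the recurrence for n = 0, 1, 2, 3): a_0 = 1, a_1 = -2, a_2 = 5/2, a_3 = -4/3, a_4 = 5/24, a_5 = 4/15.

a_(n+2) = (-n(n-1) - n + 5) / ((n+1)(n+2)) * a_n; check: a_0 = 1, a_1 = -2, a_2 = 5/2, a_3 = -4/3, a_4 = 5/24, a_5 = 4/15


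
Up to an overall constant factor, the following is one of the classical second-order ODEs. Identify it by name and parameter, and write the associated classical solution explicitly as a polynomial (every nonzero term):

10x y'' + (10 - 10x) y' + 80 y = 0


All three coefficients share the factor 10; dividing through by 10 gives  x y'' + (1 - x) y' + 8 y = 0.
This matches the Laguerre equation x y'' + (1 - x) y' + n y = 0 with n = 8; the polynomial solution is L_8(x).
With y = sum_k a_k x^k, matching x^k gives (k+1)k a_{k+1} + (k+1) a_{k+1} - k a_k + n a_k = 0, i.e. (k+1)^2 a_{k+1} = (k - n) a_k = (k - 8) a_k. The right side vanishes at k = 8, so the series terminates at degree 8.
Standard normalization L_n(0) = 1 gives a_0 = 1. Work upward with a_{k+1} = (k - 8) a_k / (k+1)^2:
  a_1 = (0 - 8)(1) / 1^2 = -8/1 = -8
  a_2 = (1 - 8)(-8) / 2^2 = 56/4 = 14
  a_3 = (2 - 8)(14) / 3^2 = -84/9 = -28/3
  a_4 = (3 - 8)(-28/3) / 4^2 = (140/3)/16 = 35/12
  a_5 = (4 - 8)(35/12) / 5^2 = (-35/3)/25 = -7/15
  a_6 = (5 - 8)(-7/15) / 6^2 = (7/5)/36 = 7/180
  a_7 = (6 - 8)(7/180) / 7^2 = (-7/90)/49 = -1/630
  a_8 = (7 - 8)(-1/630) / 8^2 = (1/630)/64 = 1/40320
Hence L_8(x) = x^8/40320 - x^7/630 + 7 x^6/180 - 7 x^5/15 + 35 x^4/12 - 28 x^3/3 + 14 x^2 - 8 x + 1.

L_8(x); series = x^8/40320 - x^7/630 + 7 x^6/180 - 7 x^5/15 + 35 x^4/12 - 28 x^3/3 + 14 x^2 - 8 x + 1


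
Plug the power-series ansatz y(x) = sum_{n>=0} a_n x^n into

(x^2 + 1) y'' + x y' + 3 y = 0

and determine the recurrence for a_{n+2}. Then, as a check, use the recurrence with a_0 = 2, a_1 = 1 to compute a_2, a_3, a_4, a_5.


Substitute y = sum_n a_n x^n.
(1 + 1 x^2) y'' contributes (n+2)(n+1) a_{n+2} + n(n-1) a_n at x^n.
x y'(x) contributes n a_n at x^n.
3 y(x) contributes 3 a_n at x^n.
Matching x^n: (n+2)(n+1) a_{n+2} + (n(n-1) + n + 3) a_n = 0.
Thus a_{n+2} = (-n(n-1) - n - 3) / ((n+1)(n+2)) * a_n.

Check with a_0 = 2, a_1 = 1 (apply the recurrence for n = 0, 1, 2, 3): a_0 = 2, a_1 = 1, a_2 = -3, a_3 = -2/3, a_4 = 7/4, a_5 = 2/5.

a_(n+2) = (-n(n-1) - n - 3) / ((n+1)(n+2)) * a_n; check: a_0 = 2, a_1 = 1, a_2 = -3, a_3 = -2/3, a_4 = 7/4, a_5 = 2/5


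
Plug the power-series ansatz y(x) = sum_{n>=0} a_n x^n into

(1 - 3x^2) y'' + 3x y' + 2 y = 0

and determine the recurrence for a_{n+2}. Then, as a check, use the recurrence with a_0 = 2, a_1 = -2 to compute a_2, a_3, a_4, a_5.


Substitute y = sum_n a_n x^n.
(1 - 3 x^2) y'' contributes (n+2)(n+1) a_{n+2} - 3 n(n-1) a_n at x^n.
3 x y'(x) contributes 3 n a_n at x^n.
2 y(x) contributes 2 a_n at x^n.
Matching x^n: (n+2)(n+1) a_{n+2} + (-3 n(n-1) + 3 n + 2) a_n = 0.
Thus a_{n+2} = (3 n(n-1) - 3 n - 2) / ((n+1)(n+2)) * a_n.

Check with a_0 = 2, a_1 = -2 (apply the recurrence for n = 0, 1, 2, 3): a_0 = 2, a_1 = -2, a_2 = -2, a_3 = 5/3, a_4 = 1/3, a_5 = 7/12.

a_(n+2) = (3 n(n-1) - 3 n - 2) / ((n+1)(n+2)) * a_n; check: a_0 = 2, a_1 = -2, a_2 = -2, a_3 = 5/3, a_4 = 1/3, a_5 = 7/12


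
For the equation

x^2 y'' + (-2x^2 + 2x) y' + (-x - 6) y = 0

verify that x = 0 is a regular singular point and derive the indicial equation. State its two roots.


Divide by x^2 to reach normal form y'' + P_1(x) y' + P_2(x) y = 0 with P_1(x) = -2 + 2/x and P_2(x) = -1/x - 6/x^2.
x = 0 is a singular point because the y'-coefficient -2 + 2/x has a pole at x = 0 and the y-coefficient -1/x - 6/x^2 has a pole at x = 0.
It is a regular singular point because x P_1(x) = p(x) = 2 - 2x and x^2 P_2(x) = q(x) = -x - 6 are polynomials, hence analytic at x = 0.
p(0) = 2,  q(0) = -6.
Indicial equation: r(r-1) + p(0) r + q(0) = 0, i.e. r^2 + (p(0) - 1) r + q(0) = 0, i.e. r^2 + 1 r - 6 = 0.
Discriminant: (1)^2 - 4(-6) = 25, so r = (-1 ± 5)/2.
Solving: r_1 = 2, r_2 = -3.

indicial: r^2 + 1 r - 6 = 0; roots r_1 = 2, r_2 = -3


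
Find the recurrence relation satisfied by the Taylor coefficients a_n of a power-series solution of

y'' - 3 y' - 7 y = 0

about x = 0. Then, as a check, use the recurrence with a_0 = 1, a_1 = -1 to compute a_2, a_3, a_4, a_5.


Substitute y = sum_n a_n x^n.
y''(x) has coefficient (n+2)(n+1) a_{n+2} at x^n;
-3 y'(x) has coefficient -3 (n+1) a_{n+1} at x^n;
-7 y(x) has coefficient -7 a_n at x^n.
Matching x^n: (n+2)(n+1) a_{n+2} - 3 (n+1) a_{n+1} - 7 a_n = 0.
Thus a_{n+2} = [3 (n+1) a_{n+1} + 7 a_n] / ((n+1)(n+2)).

Check with a_0 = 1, a_1 = -1 (apply the recurrence for n = 0, 1, 2, 3): a_0 = 1, a_1 = -1, a_2 = 2, a_3 = 5/6, a_4 = 43/24, a_5 = 41/30.

a_(n+2) = [3 (n+1) a_(n+1) + 7 a_n] / ((n+1)(n+2)); check: a_0 = 1, a_1 = -1, a_2 = 2, a_3 = 5/6, a_4 = 43/24, a_5 = 41/30


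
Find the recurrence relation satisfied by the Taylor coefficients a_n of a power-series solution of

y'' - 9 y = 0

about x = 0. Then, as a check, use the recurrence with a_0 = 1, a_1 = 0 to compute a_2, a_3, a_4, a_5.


Substitute y = sum_n a_n x^n into y'' + (const) y = 0.
y''(x) = sum_{n>=0} (n+2)(n+1) a_{n+2} x^n.
The ODE becomes sum_n [(n+2)(n+1) a_{n+2} - 9 a_n] x^n = 0.
Setting each coefficient to zero gives the recurrence:
  (n+2)(n+1) a_{n+2} - 9 a_n = 0,
  a_{n+2} = 9 / ((n+1)(n+2)) a_n.

Check with a_0 = 1, a_1 = 0 (apply the recurrence for n = 0, 1, 2, 3): a_0 = 1, a_1 = 0, a_2 = 9/2, a_3 = 0, a_4 = 27/8, a_5 = 0.

a_{n+2} = 9/((n+1)(n+2)) * a_n; check: a_0 = 1, a_1 = 0, a_2 = 9/2, a_3 = 0, a_4 = 27/8, a_5 = 0


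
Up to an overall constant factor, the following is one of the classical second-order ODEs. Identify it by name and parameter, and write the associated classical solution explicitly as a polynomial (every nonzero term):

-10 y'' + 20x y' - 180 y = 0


All three coefficients share the factor -10; dividing through by -10 gives  y'' - 2x y' + 18 y = 0.
This matches the Hermite equation y'' - 2x y' + 2n y = 0 with 2n = 18, so n = 9; the polynomial solution is H_9(x).
With y = sum_k a_k x^k, matching x^k gives (k+2)(k+1) a_{k+2} = 2(k - n) a_k = 2(k - 9) a_k. The right side vanishes at k = 9, so the series with the parity of 9 terminates at degree 9.
Standard normalization: leading coefficient of H_n is 2^n, so a_9 = 2^9 = 512. Work downward with a_k = (k+1)(k+2) a_{k+2} / (2(k - n)):
  a_7 = (8)(9)(512) / (2(7 - 9)) = 36864/(-4) = -9216
  a_5 = (6)(7)(-9216) / (2(5 - 9)) = -387072/(-8) = 48384
  a_3 = (4)(5)(48384) / (2(3 - 9)) = 967680/(-12) = -80640
  a_1 = (2)(3)(-80640) / (2(1 - 9)) = -483840/(-16) = 30240
Hence H_9(x) = 512 x^9 - 9216 x^7 + 48384 x^5 - 80640 x^3 + 30240 x.

H_9(x); series = 512 x^9 - 9216 x^7 + 48384 x^5 - 80640 x^3 + 30240 x


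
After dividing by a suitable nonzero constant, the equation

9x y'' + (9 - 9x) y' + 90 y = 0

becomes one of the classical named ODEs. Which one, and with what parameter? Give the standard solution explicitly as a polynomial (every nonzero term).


All three coefficients share the factor 9; dividing through by 9 gives  x y'' + (1 - x) y' + 10 y = 0.
This matches the Laguerre equation x y'' + (1 - x) y' + n y = 0 with n = 10; the polynomial solution is L_10(x).
With y = sum_k a_k x^k, matching x^k gives (k+1)k a_{k+1} + (k+1) a_{k+1} - k a_k + n a_k = 0, i.e. (k+1)^2 a_{k+1} = (k - n) a_k = (k - 10) a_k. The right side vanishes at k = 10, so the series terminates at degree 10.
Standard normalization L_n(0) = 1 gives a_0 = 1. Work upward with a_{k+1} = (k - 10) a_k / (k+1)^2:
  a_1 = (0 - 10)(1) / 1^2 = -10/1 = -10
  a_2 = (1 - 10)(-10) / 2^2 = 90/4 = 45/2
  a_3 = (2 - 10)(45/2) / 3^2 = -180/9 = -20
  a_4 = (3 - 10)(-20) / 4^2 = 140/16 = 35/4
  a_5 = (4 - 10)(35/4) / 5^2 = (-105/2)/25 = -21/10
  a_6 = (5 - 10)(-21/10) / 6^2 = (21/2)/36 = 7/24
  a_7 = (6 - 10)(7/24) / 7^2 = (-7/6)/49 = -1/42
  a_8 = (7 - 10)(-1/42) / 8^2 = (1/14)/64 = 1/896
  a_9 = (8 - 10)(1/896) / 9^2 = (-1/448)/81 = -1/36288
  a_10 = (9 - 10)(-1/36288) / 10^2 = (1/36288)/100 = 1/3628800
Hence L_10(x) = x^10/3628800 - x^9/36288 + x^8/896 - x^7/42 + 7 x^6/24 - 21 x^5/10 + 35 x^4/4 - 20 x^3 + 45 x^2/2 - 10 x + 1.

L_10(x); series = x^10/3628800 - x^9/36288 + x^8/896 - x^7/42 + 7 x^6/24 - 21 x^5/10 + 35 x^4/4 - 20 x^3 + 45 x^2/2 - 10 x + 1


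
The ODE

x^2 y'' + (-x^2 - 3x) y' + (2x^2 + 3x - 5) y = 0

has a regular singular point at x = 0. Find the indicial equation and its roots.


Divide by x^2 to reach normal form y'' + P_1(x) y' + P_2(x) y = 0 with P_1(x) = -1 - 3/x and P_2(x) = 2 + 3/x - 5/x^2.
x = 0 is a singular point because the y'-coefficient -1 - 3/x has a pole at x = 0 and the y-coefficient 2 + 3/x - 5/x^2 has a pole at x = 0.
It is a regular singular point because x P_1(x) = p(x) = -x - 3 and x^2 P_2(x) = q(x) = 2x^2 + 3x - 5 are polynomials, hence analytic at x = 0.
p(0) = -3,  q(0) = -5.
Indicial equation: r(r-1) + p(0) r + q(0) = 0, i.e. r^2 + (p(0) - 1) r + q(0) = 0, i.e. r^2 - 4 r - 5 = 0.
Discriminant: (-4)^2 - 4(-5) = 36, so r = (4 ± 6)/2.
Solving: r_1 = 5, r_2 = -1.

indicial: r^2 - 4 r - 5 = 0; roots r_1 = 5, r_2 = -1


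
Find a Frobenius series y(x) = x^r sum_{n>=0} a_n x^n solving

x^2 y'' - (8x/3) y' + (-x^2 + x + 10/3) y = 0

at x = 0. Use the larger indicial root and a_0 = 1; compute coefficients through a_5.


Write in Frobenius form y'' + (p(x)/x) y' + (q(x)/x^2) y = 0:
  p(x) = -8/3,  q(x) = -x^2 + x + 10/3.
Indicial equation: r(r-1) + (-8/3) r + (10/3) = 0 -> roots r_1 = 2, r_2 = 5/3.
Take r = r_1 = 2. Let y(x) = x^r sum_{n>=0} a_n x^n with a_0 = 1.
Substitute y = x^r sum a_n x^n and match x^{r+n}. The recurrence is
  D(n) a_n + 1 a_{n-1} - 1 a_{n-2} = 0,  where D(n) = (r+n)(r+n-1) + (-8/3)(r+n) + (10/3).
  a_n = [-1 a_{n-1} + 1 a_{n-2}] / D(n).
Since the indicial polynomial factors as (r - r_1)(r - r_2), D(n) = (r_1 + n - r_1)(r_1 + n - r_2) = n(n + 1/3).
Evaluating step by step (a_0 = 1):
  n = 1: D(1) = 1(1 + 1/3) = 4/3; numerator = -1(1) = -1; a_1 = (-1)/(4/3) = -3/4
  n = 2: D(2) = 2(2 + 1/3) = 14/3; numerator = -1(-3/4) + 1(1) = 7/4; a_2 = (7/4)/(14/3) = 3/8
  n = 3: D(3) = 3(3 + 1/3) = 10; numerator = -1(3/8) + 1(-3/4) = -9/8; a_3 = (-9/8)/(10) = -9/80
  n = 4: D(4) = 4(4 + 1/3) = 52/3; numerator = -1(-9/80) + 1(3/8) = 39/80; a_4 = (39/80)/(52/3) = 9/320
  n = 5: D(5) = 5(5 + 1/3) = 80/3; numerator = -1(9/320) + 1(-9/80) = -9/64; a_5 = (-9/64)/(80/3) = -27/5120

r = 2; a_0 = 1; a_1 = -3/4; a_2 = 3/8; a_3 = -9/80; a_4 = 9/320; a_5 = -27/5120


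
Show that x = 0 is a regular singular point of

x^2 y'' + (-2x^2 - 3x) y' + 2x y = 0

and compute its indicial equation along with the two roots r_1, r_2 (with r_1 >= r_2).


Divide by x^2 to reach normal form y'' + P_1(x) y' + P_2(x) y = 0 with P_1(x) = -2 - 3/x and P_2(x) = 2/x.
x = 0 is a singular point because the y'-coefficient -2 - 3/x has a pole at x = 0 and the y-coefficient 2/x has a pole at x = 0.
It is a regular singular point because x P_1(x) = p(x) = -2x - 3 and x^2 P_2(x) = q(x) = 2x are polynomials, hence analytic at x = 0.
p(0) = -3,  q(0) = 0.
Indicial equation: r(r-1) + p(0) r + q(0) = 0, i.e. r^2 + (p(0) - 1) r + q(0) = 0, i.e. r^2 - 4 r = 0.
Discriminant: (-4)^2 - 4(0) = 16, so r = (4 ± 4)/2.
Solving: r_1 = 4, r_2 = 0.

indicial: r^2 - 4 r = 0; roots r_1 = 4, r_2 = 0


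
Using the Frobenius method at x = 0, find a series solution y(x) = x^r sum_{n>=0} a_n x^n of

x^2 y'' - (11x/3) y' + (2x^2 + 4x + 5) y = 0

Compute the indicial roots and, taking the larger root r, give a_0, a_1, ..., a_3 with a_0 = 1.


Write in Frobenius form y'' + (p(x)/x) y' + (q(x)/x^2) y = 0:
  p(x) = -11/3,  q(x) = 2x^2 + 4x + 5.
Indicial equation: r(r-1) + (-11/3) r + (5) = 0 -> roots r_1 = 3, r_2 = 5/3.
Take r = r_1 = 3. Let y(x) = x^r sum_{n>=0} a_n x^n with a_0 = 1.
Substitute y = x^r sum a_n x^n and match x^{r+n}. The recurrence is
  D(n) a_n + 4 a_{n-1} + 2 a_{n-2} = 0,  where D(n) = (r+n)(r+n-1) + (-11/3)(r+n) + (5).
  a_n = [-4 a_{n-1} - 2 a_{n-2}] / D(n).
Since the indicial polynomial factors as (r - r_1)(r - r_2), D(n) = (r_1 + n - r_1)(r_1 + n - r_2) = n(n + 4/3).
Evaluating step by step (a_0 = 1):
  n = 1: D(1) = 1(1 + 4/3) = 7/3; numerator = -4(1) = -4; a_1 = (-4)/(7/3) = -12/7
  n = 2: D(2) = 2(2 + 4/3) = 20/3; numerator = -4(-12/7) - 2(1) = 34/7; a_2 = (34/7)/(20/3) = 51/70
  n = 3: D(3) = 3(3 + 4/3) = 13; numerator = -4(51/70) - 2(-12/7) = 18/35; a_3 = (18/35)/(13) = 18/455

r = 3; a_0 = 1; a_1 = -12/7; a_2 = 51/70; a_3 = 18/455


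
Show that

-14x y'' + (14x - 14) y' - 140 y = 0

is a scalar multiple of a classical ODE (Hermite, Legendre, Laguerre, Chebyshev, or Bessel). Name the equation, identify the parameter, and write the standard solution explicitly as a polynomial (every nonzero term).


All three coefficients share the factor -14; dividing through by -14 gives  x y'' + (1 - x) y' + 10 y = 0.
This matches the Laguerre equation x y'' + (1 - x) y' + n y = 0 with n = 10; the polynomial solution is L_10(x).
With y = sum_k a_k x^k, matching x^k gives (k+1)k a_{k+1} + (k+1) a_{k+1} - k a_k + n a_k = 0, i.e. (k+1)^2 a_{k+1} = (k - n) a_k = (k - 10) a_k. The right side vanishes at k = 10, so the series terminates at degree 10.
Standard normalization L_n(0) = 1 gives a_0 = 1. Work upward with a_{k+1} = (k - 10) a_k / (k+1)^2:
  a_1 = (0 - 10)(1) / 1^2 = -10/1 = -10
  a_2 = (1 - 10)(-10) / 2^2 = 90/4 = 45/2
  a_3 = (2 - 10)(45/2) / 3^2 = -180/9 = -20
  a_4 = (3 - 10)(-20) / 4^2 = 140/16 = 35/4
  a_5 = (4 - 10)(35/4) / 5^2 = (-105/2)/25 = -21/10
  a_6 = (5 - 10)(-21/10) / 6^2 = (21/2)/36 = 7/24
  a_7 = (6 - 10)(7/24) / 7^2 = (-7/6)/49 = -1/42
  a_8 = (7 - 10)(-1/42) / 8^2 = (1/14)/64 = 1/896
  a_9 = (8 - 10)(1/896) / 9^2 = (-1/448)/81 = -1/36288
  a_10 = (9 - 10)(-1/36288) / 10^2 = (1/36288)/100 = 1/3628800
Hence L_10(x) = x^10/3628800 - x^9/36288 + x^8/896 - x^7/42 + 7 x^6/24 - 21 x^5/10 + 35 x^4/4 - 20 x^3 + 45 x^2/2 - 10 x + 1.

L_10(x); series = x^10/3628800 - x^9/36288 + x^8/896 - x^7/42 + 7 x^6/24 - 21 x^5/10 + 35 x^4/4 - 20 x^3 + 45 x^2/2 - 10 x + 1


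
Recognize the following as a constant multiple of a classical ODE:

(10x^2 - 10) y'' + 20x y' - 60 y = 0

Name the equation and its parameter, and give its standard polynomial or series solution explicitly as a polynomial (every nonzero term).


All three coefficients share the factor -10; dividing through by -10 gives  (1 - x^2) y'' - 2x y' + 6 y = 0.
This matches the Legendre equation (1 - x^2) y'' - 2x y' + n(n+1) y = 0 (note the -2x y' term) with n(n+1) = 6, so n = 2; the polynomial solution is P_2(x).
With y = sum_k a_k x^k, matching x^k gives (k+2)(k+1) a_{k+2} = [k(k+1) - n(n+1)] a_k = (k - 2)(k + 3) a_k. The right side vanishes at k = 2, so the series with the parity of 2 terminates at degree 2.
Standard normalization (P_n(1) = 1): leading coefficient (2n)!/(2^n (n!)^2) = 24/(4*4) = 3/2, so a_2 = 3/2. Work downward with a_k = (k+1)(k+2) a_{k+2} / ((k - 2)(k + 3)):
  a_0 = (1)(2)(3/2) / ((0 - 2)(0 + 3)) = 3/(-6) = -1/2
Hence P_2(x) = 3 x^2/2 - 1/2.

P_2(x); series = 3 x^2/2 - 1/2


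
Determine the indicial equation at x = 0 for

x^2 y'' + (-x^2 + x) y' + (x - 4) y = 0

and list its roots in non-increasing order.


Divide by x^2 to reach normal form y'' + P_1(x) y' + P_2(x) y = 0 with P_1(x) = -1 + 1/x and P_2(x) = 1/x - 4/x^2.
x = 0 is a singular point because the y'-coefficient -1 + 1/x has a pole at x = 0 and the y-coefficient 1/x - 4/x^2 has a pole at x = 0.
It is a regular singular point because x P_1(x) = p(x) = 1 - x and x^2 P_2(x) = q(x) = x - 4 are polynomials, hence analytic at x = 0.
p(0) = 1,  q(0) = -4.
Indicial equation: r(r-1) + p(0) r + q(0) = 0, i.e. r^2 + (p(0) - 1) r + q(0) = 0, i.e. r^2 - 4 = 0.
Discriminant: (0)^2 - 4(-4) = 16, so r = (0 ± 4)/2.
Solving: r_1 = 2, r_2 = -2.

indicial: r^2 - 4 = 0; roots r_1 = 2, r_2 = -2


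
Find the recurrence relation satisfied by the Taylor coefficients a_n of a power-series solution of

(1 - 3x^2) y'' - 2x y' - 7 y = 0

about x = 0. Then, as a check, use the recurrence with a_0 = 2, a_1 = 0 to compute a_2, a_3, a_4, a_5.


Substitute y = sum_n a_n x^n.
(1 - 3 x^2) y'' contributes (n+2)(n+1) a_{n+2} - 3 n(n-1) a_n at x^n.
-2 x y'(x) contributes -2 n a_n at x^n.
-7 y(x) contributes -7 a_n at x^n.
Matching x^n: (n+2)(n+1) a_{n+2} + (-3 n(n-1) - 2 n - 7) a_n = 0.
Thus a_{n+2} = (3 n(n-1) + 2 n + 7) / ((n+1)(n+2)) * a_n.

Check with a_0 = 2, a_1 = 0 (apply the recurrence for n = 0, 1, 2, 3): a_0 = 2, a_1 = 0, a_2 = 7, a_3 = 0, a_4 = 119/12, a_5 = 0.

a_(n+2) = (3 n(n-1) + 2 n + 7) / ((n+1)(n+2)) * a_n; check: a_0 = 2, a_1 = 0, a_2 = 7, a_3 = 0, a_4 = 119/12, a_5 = 0


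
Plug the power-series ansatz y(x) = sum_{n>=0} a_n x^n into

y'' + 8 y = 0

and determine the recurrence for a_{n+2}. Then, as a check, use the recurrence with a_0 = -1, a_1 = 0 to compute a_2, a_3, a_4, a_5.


Substitute y = sum_n a_n x^n into y'' + (const) y = 0.
y''(x) = sum_{n>=0} (n+2)(n+1) a_{n+2} x^n.
The ODE becomes sum_n [(n+2)(n+1) a_{n+2} + 8 a_n] x^n = 0.
Setting each coefficient to zero gives the recurrence:
  (n+2)(n+1) a_{n+2} + 8 a_n = 0,
  a_{n+2} = -8 / ((n+1)(n+2)) a_n.

Check with a_0 = -1, a_1 = 0 (apply the recurrence for n = 0, 1, 2, 3): a_0 = -1, a_1 = 0, a_2 = 4, a_3 = 0, a_4 = -8/3, a_5 = 0.

a_{n+2} = -8/((n+1)(n+2)) * a_n; check: a_0 = -1, a_1 = 0, a_2 = 4, a_3 = 0, a_4 = -8/3, a_5 = 0


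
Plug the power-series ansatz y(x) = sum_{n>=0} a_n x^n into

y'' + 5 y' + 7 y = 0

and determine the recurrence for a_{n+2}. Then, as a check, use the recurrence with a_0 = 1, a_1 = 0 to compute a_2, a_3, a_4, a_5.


Substitute y = sum_n a_n x^n.
y''(x) has coefficient (n+2)(n+1) a_{n+2} at x^n;
5 y'(x) has coefficient 5 (n+1) a_{n+1} at x^n;
7 y(x) has coefficient 7 a_n at x^n.
Matching x^n: (n+2)(n+1) a_{n+2} + 5 (n+1) a_{n+1} + 7 a_n = 0.
Thus a_{n+2} = [-5 (n+1) a_{n+1} - 7 a_n] / ((n+1)(n+2)).

Check with a_0 = 1, a_1 = 0 (apply the recurrence for n = 0, 1, 2, 3): a_0 = 1, a_1 = 0, a_2 = -7/2, a_3 = 35/6, a_4 = -21/4, a_5 = 77/24.

a_(n+2) = [-5 (n+1) a_(n+1) - 7 a_n] / ((n+1)(n+2)); check: a_0 = 1, a_1 = 0, a_2 = -7/2, a_3 = 35/6, a_4 = -21/4, a_5 = 77/24


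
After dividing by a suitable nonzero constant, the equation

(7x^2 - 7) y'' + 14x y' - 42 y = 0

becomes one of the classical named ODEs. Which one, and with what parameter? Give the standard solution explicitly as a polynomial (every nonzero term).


All three coefficients share the factor -7; dividing through by -7 gives  (1 - x^2) y'' - 2x y' + 6 y = 0.
This matches the Legendre equation (1 - x^2) y'' - 2x y' + n(n+1) y = 0 (note the -2x y' term) with n(n+1) = 6, so n = 2; the polynomial solution is P_2(x).
With y = sum_k a_k x^k, matching x^k gives (k+2)(k+1) a_{k+2} = [k(k+1) - n(n+1)] a_k = (k - 2)(k + 3) a_k. The right side vanishes at k = 2, so the series with the parity of 2 terminates at degree 2.
Standard normalization (P_n(1) = 1): leading coefficient (2n)!/(2^n (n!)^2) = 24/(4*4) = 3/2, so a_2 = 3/2. Work downward with a_k = (k+1)(k+2) a_{k+2} / ((k - 2)(k + 3)):
  a_0 = (1)(2)(3/2) / ((0 - 2)(0 + 3)) = 3/(-6) = -1/2
Hence P_2(x) = 3 x^2/2 - 1/2.

P_2(x); series = 3 x^2/2 - 1/2


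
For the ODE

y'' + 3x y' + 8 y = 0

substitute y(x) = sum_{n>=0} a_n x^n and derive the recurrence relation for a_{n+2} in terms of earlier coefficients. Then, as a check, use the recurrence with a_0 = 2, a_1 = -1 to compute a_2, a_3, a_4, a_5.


Substitute y = sum_n a_n x^n.
y''(x) has coefficient (n+2)(n+1) a_{n+2} at x^n;
3 x y'(x) has coefficient 3 n a_n at x^n (shift);
8 y(x) has coefficient 8 a_n at x^n.
Matching x^n: (n+2)(n+1) a_{n+2} + (3n + 8) a_n = 0.
Thus a_{n+2} = (-3n - 8) / ((n+1)(n+2)) * a_n.

Check with a_0 = 2, a_1 = -1 (apply the recurrence for n = 0, 1, 2, 3): a_0 = 2, a_1 = -1, a_2 = -8, a_3 = 11/6, a_4 = 28/3, a_5 = -187/120.

a_(n+2) = (-3n - 8) / ((n+1)(n+2)) * a_n; check: a_0 = 2, a_1 = -1, a_2 = -8, a_3 = 11/6, a_4 = 28/3, a_5 = -187/120


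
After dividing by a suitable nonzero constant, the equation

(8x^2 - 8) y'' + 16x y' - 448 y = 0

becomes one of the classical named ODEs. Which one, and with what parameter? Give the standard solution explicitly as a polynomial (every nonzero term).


All three coefficients share the factor -8; dividing through by -8 gives  (1 - x^2) y'' - 2x y' + 56 y = 0.
This matches the Legendre equation (1 - x^2) y'' - 2x y' + n(n+1) y = 0 (note the -2x y' term) with n(n+1) = 56, so n = 7; the polynomial solution is P_7(x).
With y = sum_k a_k x^k, matching x^k gives (k+2)(k+1) a_{k+2} = [k(k+1) - n(n+1)] a_k = (k - 7)(k + 8) a_k. The right side vanishes at k = 7, so the series with the parity of 7 terminates at degree 7.
Standard normalization (P_n(1) = 1): leading coefficient (2n)!/(2^n (n!)^2) = 87178291200/(128*25401600) = 429/16, so a_7 = 429/16. Work downward with a_k = (k+1)(k+2) a_{k+2} / ((k - 7)(k + 8)):
  a_5 = (6)(7)(429/16) / ((5 - 7)(5 + 8)) = (9009/8)/(-26) = -693/16
  a_3 = (4)(5)(-693/16) / ((3 - 7)(3 + 8)) = (-3465/4)/(-44) = 315/16
  a_1 = (2)(3)(315/16) / ((1 - 7)(1 + 8)) = (945/8)/(-54) = -35/16
Hence P_7(x) = 429 x^7/16 - 693 x^5/16 + 315 x^3/16 - 35 x/16.

P_7(x); series = 429 x^7/16 - 693 x^5/16 + 315 x^3/16 - 35 x/16


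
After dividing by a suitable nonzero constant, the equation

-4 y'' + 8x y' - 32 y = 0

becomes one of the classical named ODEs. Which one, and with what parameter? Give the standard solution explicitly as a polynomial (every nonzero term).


All three coefficients share the factor -4; dividing through by -4 gives  y'' - 2x y' + 8 y = 0.
This matches the Hermite equation y'' - 2x y' + 2n y = 0 with 2n = 8, so n = 4; the polynomial solution is H_4(x).
With y = sum_k a_k x^k, matching x^k gives (k+2)(k+1) a_{k+2} = 2(k - n) a_k = 2(k - 4) a_k. The right side vanishes at k = 4, so the series with the parity of 4 terminates at degree 4.
Standard normalization: leading coefficient of H_n is 2^n, so a_4 = 2^4 = 16. Work downward with a_k = (k+1)(k+2) a_{k+2} / (2(k - n)):
  a_2 = (3)(4)(16) / (2(2 - 4)) = 192/(-4) = -48
  a_0 = (1)(2)(-48) / (2(0 - 4)) = -96/(-8) = 12
Hence H_4(x) = 16 x^4 - 48 x^2 + 12.

H_4(x); series = 16 x^4 - 48 x^2 + 12
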